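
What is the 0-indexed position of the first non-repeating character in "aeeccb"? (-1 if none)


Input: aeeccb
Character frequencies:
  'a': 1
  'b': 1
  'c': 2
  'e': 2
Scanning left to right for freq == 1:
  Position 0 ('a'): unique! => answer = 0

0


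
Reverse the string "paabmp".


Input: paabmp
Reading characters right to left:
  Position 5: 'p'
  Position 4: 'm'
  Position 3: 'b'
  Position 2: 'a'
  Position 1: 'a'
  Position 0: 'p'
Reversed: pmbaap

pmbaap


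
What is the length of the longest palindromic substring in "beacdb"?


Input: "beacdb"
Checking substrings for palindromes:
  No multi-char palindromic substrings found
Longest palindromic substring: "b" with length 1

1


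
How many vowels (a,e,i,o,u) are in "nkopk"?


Input: nkopk
Checking each character:
  'n' at position 0: consonant
  'k' at position 1: consonant
  'o' at position 2: vowel (running total: 1)
  'p' at position 3: consonant
  'k' at position 4: consonant
Total vowels: 1

1


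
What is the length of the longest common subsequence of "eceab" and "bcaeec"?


LCS of "eceab" and "bcaeec"
DP table:
           b    c    a    e    e    c
      0    0    0    0    0    0    0
  e   0    0    0    0    1    1    1
  c   0    0    1    1    1    1    2
  e   0    0    1    1    2    2    2
  a   0    0    1    2    2    2    2
  b   0    1    1    2    2    2    2
LCS length = dp[5][6] = 2

2


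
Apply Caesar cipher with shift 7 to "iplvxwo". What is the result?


Caesar cipher: shift "iplvxwo" by 7
  'i' (pos 8) + 7 = pos 15 = 'p'
  'p' (pos 15) + 7 = pos 22 = 'w'
  'l' (pos 11) + 7 = pos 18 = 's'
  'v' (pos 21) + 7 = pos 2 = 'c'
  'x' (pos 23) + 7 = pos 4 = 'e'
  'w' (pos 22) + 7 = pos 3 = 'd'
  'o' (pos 14) + 7 = pos 21 = 'v'
Result: pwscedv

pwscedv


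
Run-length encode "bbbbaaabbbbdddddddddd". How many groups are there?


Input: bbbbaaabbbbdddddddddd
Scanning for consecutive runs:
  Group 1: 'b' x 4 (positions 0-3)
  Group 2: 'a' x 3 (positions 4-6)
  Group 3: 'b' x 4 (positions 7-10)
  Group 4: 'd' x 10 (positions 11-20)
Total groups: 4

4


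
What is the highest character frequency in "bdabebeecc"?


Input: bdabebeecc
Character counts:
  'a': 1
  'b': 3
  'c': 2
  'd': 1
  'e': 3
Maximum frequency: 3

3


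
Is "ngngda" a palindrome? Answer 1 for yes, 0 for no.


Input: ngngda
Reversed: adgngn
  Compare pos 0 ('n') with pos 5 ('a'): MISMATCH
  Compare pos 1 ('g') with pos 4 ('d'): MISMATCH
  Compare pos 2 ('n') with pos 3 ('g'): MISMATCH
Result: not a palindrome

0


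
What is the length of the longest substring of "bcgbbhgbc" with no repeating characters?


Input: "bcgbbhgbc"
Sliding window (track last position of each char):
  Position 0 ('b'): window [0,0] length 1 -- new best
  Position 1 ('c'): window [0,1] length 2 -- new best
  Position 2 ('g'): window [0,2] length 3 -- new best
  Position 3 ('b'): repeat (last at 0), move window start to 1
  Position 3 ('b'): window [1,3] length 3
  Position 4 ('b'): repeat (last at 3), move window start to 4
  Position 4 ('b'): window [4,4] length 1
  Position 5 ('h'): window [4,5] length 2
  Position 6 ('g'): window [4,6] length 3
  Position 7 ('b'): repeat (last at 4), move window start to 5
  Position 7 ('b'): window [5,7] length 3
  Position 8 ('c'): window [5,8] length 4 -- new best
Longest substring with no repeats: "hgbc" with length 4

4


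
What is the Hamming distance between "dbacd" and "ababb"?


Comparing "dbacd" and "ababb" position by position:
  Position 0: 'd' vs 'a' => differ
  Position 1: 'b' vs 'b' => same
  Position 2: 'a' vs 'a' => same
  Position 3: 'c' vs 'b' => differ
  Position 4: 'd' vs 'b' => differ
Total differences (Hamming distance): 3

3


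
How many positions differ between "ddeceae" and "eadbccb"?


Comparing "ddeceae" and "eadbccb" position by position:
  Position 0: 'd' vs 'e' => DIFFER
  Position 1: 'd' vs 'a' => DIFFER
  Position 2: 'e' vs 'd' => DIFFER
  Position 3: 'c' vs 'b' => DIFFER
  Position 4: 'e' vs 'c' => DIFFER
  Position 5: 'a' vs 'c' => DIFFER
  Position 6: 'e' vs 'b' => DIFFER
Positions that differ: 7

7


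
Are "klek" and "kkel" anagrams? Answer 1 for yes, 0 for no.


Strings: "klek", "kkel"
Sorted first:  ekkl
Sorted second: ekkl
Sorted forms match => anagrams

1


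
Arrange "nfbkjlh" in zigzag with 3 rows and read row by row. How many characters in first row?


Zigzag "nfbkjlh" into 3 rows:
Placing characters:
  'n' => row 0
  'f' => row 1
  'b' => row 2
  'k' => row 1
  'j' => row 0
  'l' => row 1
  'h' => row 2
Rows:
  Row 0: "nj"
  Row 1: "fkl"
  Row 2: "bh"
First row length: 2

2


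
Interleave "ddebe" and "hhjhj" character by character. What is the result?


Interleaving "ddebe" and "hhjhj":
  Position 0: 'd' from first, 'h' from second => "dh"
  Position 1: 'd' from first, 'h' from second => "dh"
  Position 2: 'e' from first, 'j' from second => "ej"
  Position 3: 'b' from first, 'h' from second => "bh"
  Position 4: 'e' from first, 'j' from second => "ej"
Result: dhdhejbhej

dhdhejbhej


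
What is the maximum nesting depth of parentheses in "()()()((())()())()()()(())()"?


Input: "()()()((())()())()()()(())()"
Tracking depth:
  Position 0 '(': depth becomes 1
  Position 1 ')': depth becomes 0
  Position 2 '(': depth becomes 1
  Position 3 ')': depth becomes 0
  Position 4 '(': depth becomes 1
  Position 5 ')': depth becomes 0
  Position 6 '(': depth becomes 1
  Position 7 '(': depth becomes 2
  Position 8 '(': depth becomes 3
  Position 9 ')': depth becomes 2
  Position 10 ')': depth becomes 1
  Position 11 '(': depth becomes 2
  Position 12 ')': depth becomes 1
  Position 13 '(': depth becomes 2
  Position 14 ')': depth becomes 1
  Position 15 ')': depth becomes 0
  Position 16 '(': depth becomes 1
  Position 17 ')': depth becomes 0
  Position 18 '(': depth becomes 1
  Position 19 ')': depth becomes 0
  Position 20 '(': depth becomes 1
  Position 21 ')': depth becomes 0
  Position 22 '(': depth becomes 1
  Position 23 '(': depth becomes 2
  Position 24 ')': depth becomes 1
  Position 25 ')': depth becomes 0
  Position 26 '(': depth becomes 1
  Position 27 ')': depth becomes 0
Maximum depth reached: 3

3


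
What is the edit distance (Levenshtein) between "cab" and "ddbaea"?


Computing edit distance: "cab" -> "ddbaea"
DP table:
           d    d    b    a    e    a
      0    1    2    3    4    5    6
  c   1    1    2    3    4    5    6
  a   2    2    2    3    3    4    5
  b   3    3    3    2    3    4    5
Edit distance = dp[3][6] = 5

5


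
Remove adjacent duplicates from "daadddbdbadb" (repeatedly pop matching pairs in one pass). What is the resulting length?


Input: daadddbdbadb
Stack-based adjacent duplicate removal:
  Read 'd': push. Stack: d
  Read 'a': push. Stack: da
  Read 'a': matches stack top 'a' => pop. Stack: d
  Read 'd': matches stack top 'd' => pop. Stack: (empty)
  Read 'd': push. Stack: d
  Read 'd': matches stack top 'd' => pop. Stack: (empty)
  Read 'b': push. Stack: b
  Read 'd': push. Stack: bd
  Read 'b': push. Stack: bdb
  Read 'a': push. Stack: bdba
  Read 'd': push. Stack: bdbad
  Read 'b': push. Stack: bdbadb
Final stack: "bdbadb" (length 6)

6


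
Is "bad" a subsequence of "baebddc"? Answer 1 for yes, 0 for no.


Check if "bad" is a subsequence of "baebddc"
Greedy scan:
  Position 0 ('b'): matches sub[0] = 'b'
  Position 1 ('a'): matches sub[1] = 'a'
  Position 2 ('e'): no match needed
  Position 3 ('b'): no match needed
  Position 4 ('d'): matches sub[2] = 'd'
  Position 5 ('d'): no match needed
  Position 6 ('c'): no match needed
All 3 characters matched => is a subsequence

1


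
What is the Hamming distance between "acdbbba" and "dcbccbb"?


Comparing "acdbbba" and "dcbccbb" position by position:
  Position 0: 'a' vs 'd' => differ
  Position 1: 'c' vs 'c' => same
  Position 2: 'd' vs 'b' => differ
  Position 3: 'b' vs 'c' => differ
  Position 4: 'b' vs 'c' => differ
  Position 5: 'b' vs 'b' => same
  Position 6: 'a' vs 'b' => differ
Total differences (Hamming distance): 5

5


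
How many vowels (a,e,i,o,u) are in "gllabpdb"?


Input: gllabpdb
Checking each character:
  'g' at position 0: consonant
  'l' at position 1: consonant
  'l' at position 2: consonant
  'a' at position 3: vowel (running total: 1)
  'b' at position 4: consonant
  'p' at position 5: consonant
  'd' at position 6: consonant
  'b' at position 7: consonant
Total vowels: 1

1


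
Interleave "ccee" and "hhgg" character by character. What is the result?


Interleaving "ccee" and "hhgg":
  Position 0: 'c' from first, 'h' from second => "ch"
  Position 1: 'c' from first, 'h' from second => "ch"
  Position 2: 'e' from first, 'g' from second => "eg"
  Position 3: 'e' from first, 'g' from second => "eg"
Result: chchegeg

chchegeg


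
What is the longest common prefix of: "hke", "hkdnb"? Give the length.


Words: hke, hkdnb
  Position 0: all 'h' => match
  Position 1: all 'k' => match
  Position 2: ('e', 'd') => mismatch, stop
LCP = "hk" (length 2)

2


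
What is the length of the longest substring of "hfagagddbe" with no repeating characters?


Input: "hfagagddbe"
Sliding window (track last position of each char):
  Position 0 ('h'): window [0,0] length 1 -- new best
  Position 1 ('f'): window [0,1] length 2 -- new best
  Position 2 ('a'): window [0,2] length 3 -- new best
  Position 3 ('g'): window [0,3] length 4 -- new best
  Position 4 ('a'): repeat (last at 2), move window start to 3
  Position 4 ('a'): window [3,4] length 2
  Position 5 ('g'): repeat (last at 3), move window start to 4
  Position 5 ('g'): window [4,5] length 2
  Position 6 ('d'): window [4,6] length 3
  Position 7 ('d'): repeat (last at 6), move window start to 7
  Position 7 ('d'): window [7,7] length 1
  Position 8 ('b'): window [7,8] length 2
  Position 9 ('e'): window [7,9] length 3
Longest substring with no repeats: "hfag" with length 4

4


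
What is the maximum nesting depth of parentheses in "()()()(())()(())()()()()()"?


Input: "()()()(())()(())()()()()()"
Tracking depth:
  Position 0 '(': depth becomes 1
  Position 1 ')': depth becomes 0
  Position 2 '(': depth becomes 1
  Position 3 ')': depth becomes 0
  Position 4 '(': depth becomes 1
  Position 5 ')': depth becomes 0
  Position 6 '(': depth becomes 1
  Position 7 '(': depth becomes 2
  Position 8 ')': depth becomes 1
  Position 9 ')': depth becomes 0
  Position 10 '(': depth becomes 1
  Position 11 ')': depth becomes 0
  Position 12 '(': depth becomes 1
  Position 13 '(': depth becomes 2
  Position 14 ')': depth becomes 1
  Position 15 ')': depth becomes 0
  Position 16 '(': depth becomes 1
  Position 17 ')': depth becomes 0
  Position 18 '(': depth becomes 1
  Position 19 ')': depth becomes 0
  Position 20 '(': depth becomes 1
  Position 21 ')': depth becomes 0
  Position 22 '(': depth becomes 1
  Position 23 ')': depth becomes 0
  Position 24 '(': depth becomes 1
  Position 25 ')': depth becomes 0
Maximum depth reached: 2

2


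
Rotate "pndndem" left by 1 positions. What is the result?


Input: "pndndem", rotate left by 1
First 1 characters: "p"
Remaining characters: "ndndem"
Concatenate remaining + first: "ndndem" + "p" = "ndndemp"

ndndemp


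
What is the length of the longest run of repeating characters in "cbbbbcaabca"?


Input: "cbbbbcaabca"
Scanning for longest run:
  Position 1 ('b'): new char, reset run to 1
  Position 2 ('b'): continues run of 'b', length=2
  Position 3 ('b'): continues run of 'b', length=3
  Position 4 ('b'): continues run of 'b', length=4
  Position 5 ('c'): new char, reset run to 1
  Position 6 ('a'): new char, reset run to 1
  Position 7 ('a'): continues run of 'a', length=2
  Position 8 ('b'): new char, reset run to 1
  Position 9 ('c'): new char, reset run to 1
  Position 10 ('a'): new char, reset run to 1
Longest run: 'b' with length 4

4


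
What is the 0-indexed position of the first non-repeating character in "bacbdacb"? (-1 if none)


Input: bacbdacb
Character frequencies:
  'a': 2
  'b': 3
  'c': 2
  'd': 1
Scanning left to right for freq == 1:
  Position 0 ('b'): freq=3, skip
  Position 1 ('a'): freq=2, skip
  Position 2 ('c'): freq=2, skip
  Position 3 ('b'): freq=3, skip
  Position 4 ('d'): unique! => answer = 4

4


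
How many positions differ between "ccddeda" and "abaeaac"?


Comparing "ccddeda" and "abaeaac" position by position:
  Position 0: 'c' vs 'a' => DIFFER
  Position 1: 'c' vs 'b' => DIFFER
  Position 2: 'd' vs 'a' => DIFFER
  Position 3: 'd' vs 'e' => DIFFER
  Position 4: 'e' vs 'a' => DIFFER
  Position 5: 'd' vs 'a' => DIFFER
  Position 6: 'a' vs 'c' => DIFFER
Positions that differ: 7

7


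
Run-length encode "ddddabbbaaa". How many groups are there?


Input: ddddabbbaaa
Scanning for consecutive runs:
  Group 1: 'd' x 4 (positions 0-3)
  Group 2: 'a' x 1 (positions 4-4)
  Group 3: 'b' x 3 (positions 5-7)
  Group 4: 'a' x 3 (positions 8-10)
Total groups: 4

4


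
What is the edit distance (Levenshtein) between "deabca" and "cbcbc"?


Computing edit distance: "deabca" -> "cbcbc"
DP table:
           c    b    c    b    c
      0    1    2    3    4    5
  d   1    1    2    3    4    5
  e   2    2    2    3    4    5
  a   3    3    3    3    4    5
  b   4    4    3    4    3    4
  c   5    4    4    3    4    3
  a   6    5    5    4    4    4
Edit distance = dp[6][5] = 4

4


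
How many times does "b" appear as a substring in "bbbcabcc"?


Searching for "b" in "bbbcabcc"
Scanning each position:
  Position 0: "b" => MATCH
  Position 1: "b" => MATCH
  Position 2: "b" => MATCH
  Position 3: "c" => no
  Position 4: "a" => no
  Position 5: "b" => MATCH
  Position 6: "c" => no
  Position 7: "c" => no
Total occurrences: 4

4


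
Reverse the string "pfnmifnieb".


Input: pfnmifnieb
Reading characters right to left:
  Position 9: 'b'
  Position 8: 'e'
  Position 7: 'i'
  Position 6: 'n'
  Position 5: 'f'
  Position 4: 'i'
  Position 3: 'm'
  Position 2: 'n'
  Position 1: 'f'
  Position 0: 'p'
Reversed: beinfimnfp

beinfimnfp


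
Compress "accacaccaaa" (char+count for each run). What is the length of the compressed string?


Input: accacaccaaa
Runs:
  'a' x 1 => "a1"
  'c' x 2 => "c2"
  'a' x 1 => "a1"
  'c' x 1 => "c1"
  'a' x 1 => "a1"
  'c' x 2 => "c2"
  'a' x 3 => "a3"
Compressed: "a1c2a1c1a1c2a3"
Compressed length: 14

14


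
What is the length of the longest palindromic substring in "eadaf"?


Input: "eadaf"
Checking substrings for palindromes:
  [1:4] "ada" (len 3) => palindrome
Longest palindromic substring: "ada" with length 3

3


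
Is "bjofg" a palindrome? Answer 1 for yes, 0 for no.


Input: bjofg
Reversed: gfojb
  Compare pos 0 ('b') with pos 4 ('g'): MISMATCH
  Compare pos 1 ('j') with pos 3 ('f'): MISMATCH
Result: not a palindrome

0


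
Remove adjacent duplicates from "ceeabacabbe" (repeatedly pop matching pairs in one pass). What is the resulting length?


Input: ceeabacabbe
Stack-based adjacent duplicate removal:
  Read 'c': push. Stack: c
  Read 'e': push. Stack: ce
  Read 'e': matches stack top 'e' => pop. Stack: c
  Read 'a': push. Stack: ca
  Read 'b': push. Stack: cab
  Read 'a': push. Stack: caba
  Read 'c': push. Stack: cabac
  Read 'a': push. Stack: cabaca
  Read 'b': push. Stack: cabacab
  Read 'b': matches stack top 'b' => pop. Stack: cabaca
  Read 'e': push. Stack: cabacae
Final stack: "cabacae" (length 7)

7


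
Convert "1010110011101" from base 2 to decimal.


Input: "1010110011101" in base 2
Positional expansion:
  Digit '1' (value 1) x 2^12 = 4096
  Digit '0' (value 0) x 2^11 = 0
  Digit '1' (value 1) x 2^10 = 1024
  Digit '0' (value 0) x 2^9 = 0
  Digit '1' (value 1) x 2^8 = 256
  Digit '1' (value 1) x 2^7 = 128
  Digit '0' (value 0) x 2^6 = 0
  Digit '0' (value 0) x 2^5 = 0
  Digit '1' (value 1) x 2^4 = 16
  Digit '1' (value 1) x 2^3 = 8
  Digit '1' (value 1) x 2^2 = 4
  Digit '0' (value 0) x 2^1 = 0
  Digit '1' (value 1) x 2^0 = 1
Sum = 5533

5533


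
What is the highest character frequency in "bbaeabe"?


Input: bbaeabe
Character counts:
  'a': 2
  'b': 3
  'e': 2
Maximum frequency: 3

3


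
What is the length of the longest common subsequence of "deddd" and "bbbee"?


LCS of "deddd" and "bbbee"
DP table:
           b    b    b    e    e
      0    0    0    0    0    0
  d   0    0    0    0    0    0
  e   0    0    0    0    1    1
  d   0    0    0    0    1    1
  d   0    0    0    0    1    1
  d   0    0    0    0    1    1
LCS length = dp[5][5] = 1

1


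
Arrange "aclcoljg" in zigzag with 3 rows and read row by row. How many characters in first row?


Zigzag "aclcoljg" into 3 rows:
Placing characters:
  'a' => row 0
  'c' => row 1
  'l' => row 2
  'c' => row 1
  'o' => row 0
  'l' => row 1
  'j' => row 2
  'g' => row 1
Rows:
  Row 0: "ao"
  Row 1: "cclg"
  Row 2: "lj"
First row length: 2

2


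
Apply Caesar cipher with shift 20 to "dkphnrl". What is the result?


Caesar cipher: shift "dkphnrl" by 20
  'd' (pos 3) + 20 = pos 23 = 'x'
  'k' (pos 10) + 20 = pos 4 = 'e'
  'p' (pos 15) + 20 = pos 9 = 'j'
  'h' (pos 7) + 20 = pos 1 = 'b'
  'n' (pos 13) + 20 = pos 7 = 'h'
  'r' (pos 17) + 20 = pos 11 = 'l'
  'l' (pos 11) + 20 = pos 5 = 'f'
Result: xejbhlf

xejbhlf


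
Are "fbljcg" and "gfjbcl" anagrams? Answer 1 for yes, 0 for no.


Strings: "fbljcg", "gfjbcl"
Sorted first:  bcfgjl
Sorted second: bcfgjl
Sorted forms match => anagrams

1


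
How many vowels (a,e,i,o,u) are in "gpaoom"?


Input: gpaoom
Checking each character:
  'g' at position 0: consonant
  'p' at position 1: consonant
  'a' at position 2: vowel (running total: 1)
  'o' at position 3: vowel (running total: 2)
  'o' at position 4: vowel (running total: 3)
  'm' at position 5: consonant
Total vowels: 3

3


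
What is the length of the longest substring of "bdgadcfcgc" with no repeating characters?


Input: "bdgadcfcgc"
Sliding window (track last position of each char):
  Position 0 ('b'): window [0,0] length 1 -- new best
  Position 1 ('d'): window [0,1] length 2 -- new best
  Position 2 ('g'): window [0,2] length 3 -- new best
  Position 3 ('a'): window [0,3] length 4 -- new best
  Position 4 ('d'): repeat (last at 1), move window start to 2
  Position 4 ('d'): window [2,4] length 3
  Position 5 ('c'): window [2,5] length 4
  Position 6 ('f'): window [2,6] length 5 -- new best
  Position 7 ('c'): repeat (last at 5), move window start to 6
  Position 7 ('c'): window [6,7] length 2
  Position 8 ('g'): window [6,8] length 3
  Position 9 ('c'): repeat (last at 7), move window start to 8
  Position 9 ('c'): window [8,9] length 2
Longest substring with no repeats: "gadcf" with length 5

5


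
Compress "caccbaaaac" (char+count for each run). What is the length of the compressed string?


Input: caccbaaaac
Runs:
  'c' x 1 => "c1"
  'a' x 1 => "a1"
  'c' x 2 => "c2"
  'b' x 1 => "b1"
  'a' x 4 => "a4"
  'c' x 1 => "c1"
Compressed: "c1a1c2b1a4c1"
Compressed length: 12

12


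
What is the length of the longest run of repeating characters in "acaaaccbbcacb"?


Input: "acaaaccbbcacb"
Scanning for longest run:
  Position 1 ('c'): new char, reset run to 1
  Position 2 ('a'): new char, reset run to 1
  Position 3 ('a'): continues run of 'a', length=2
  Position 4 ('a'): continues run of 'a', length=3
  Position 5 ('c'): new char, reset run to 1
  Position 6 ('c'): continues run of 'c', length=2
  Position 7 ('b'): new char, reset run to 1
  Position 8 ('b'): continues run of 'b', length=2
  Position 9 ('c'): new char, reset run to 1
  Position 10 ('a'): new char, reset run to 1
  Position 11 ('c'): new char, reset run to 1
  Position 12 ('b'): new char, reset run to 1
Longest run: 'a' with length 3

3


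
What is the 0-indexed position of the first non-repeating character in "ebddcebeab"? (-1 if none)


Input: ebddcebeab
Character frequencies:
  'a': 1
  'b': 3
  'c': 1
  'd': 2
  'e': 3
Scanning left to right for freq == 1:
  Position 0 ('e'): freq=3, skip
  Position 1 ('b'): freq=3, skip
  Position 2 ('d'): freq=2, skip
  Position 3 ('d'): freq=2, skip
  Position 4 ('c'): unique! => answer = 4

4


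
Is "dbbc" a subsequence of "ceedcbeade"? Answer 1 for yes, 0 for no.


Check if "dbbc" is a subsequence of "ceedcbeade"
Greedy scan:
  Position 0 ('c'): no match needed
  Position 1 ('e'): no match needed
  Position 2 ('e'): no match needed
  Position 3 ('d'): matches sub[0] = 'd'
  Position 4 ('c'): no match needed
  Position 5 ('b'): matches sub[1] = 'b'
  Position 6 ('e'): no match needed
  Position 7 ('a'): no match needed
  Position 8 ('d'): no match needed
  Position 9 ('e'): no match needed
Only matched 2/4 characters => not a subsequence

0


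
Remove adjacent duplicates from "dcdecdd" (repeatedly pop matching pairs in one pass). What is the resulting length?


Input: dcdecdd
Stack-based adjacent duplicate removal:
  Read 'd': push. Stack: d
  Read 'c': push. Stack: dc
  Read 'd': push. Stack: dcd
  Read 'e': push. Stack: dcde
  Read 'c': push. Stack: dcdec
  Read 'd': push. Stack: dcdecd
  Read 'd': matches stack top 'd' => pop. Stack: dcdec
Final stack: "dcdec" (length 5)

5


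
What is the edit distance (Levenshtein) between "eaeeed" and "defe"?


Computing edit distance: "eaeeed" -> "defe"
DP table:
           d    e    f    e
      0    1    2    3    4
  e   1    1    1    2    3
  a   2    2    2    2    3
  e   3    3    2    3    2
  e   4    4    3    3    3
  e   5    5    4    4    3
  d   6    5    5    5    4
Edit distance = dp[6][4] = 4

4


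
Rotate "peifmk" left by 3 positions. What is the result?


Input: "peifmk", rotate left by 3
First 3 characters: "pei"
Remaining characters: "fmk"
Concatenate remaining + first: "fmk" + "pei" = "fmkpei"

fmkpei


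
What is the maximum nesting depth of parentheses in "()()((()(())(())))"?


Input: "()()((()(())(())))"
Tracking depth:
  Position 0 '(': depth becomes 1
  Position 1 ')': depth becomes 0
  Position 2 '(': depth becomes 1
  Position 3 ')': depth becomes 0
  Position 4 '(': depth becomes 1
  Position 5 '(': depth becomes 2
  Position 6 '(': depth becomes 3
  Position 7 ')': depth becomes 2
  Position 8 '(': depth becomes 3
  Position 9 '(': depth becomes 4
  Position 10 ')': depth becomes 3
  Position 11 ')': depth becomes 2
  Position 12 '(': depth becomes 3
  Position 13 '(': depth becomes 4
  Position 14 ')': depth becomes 3
  Position 15 ')': depth becomes 2
  Position 16 ')': depth becomes 1
  Position 17 ')': depth becomes 0
Maximum depth reached: 4

4


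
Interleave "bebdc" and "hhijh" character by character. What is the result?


Interleaving "bebdc" and "hhijh":
  Position 0: 'b' from first, 'h' from second => "bh"
  Position 1: 'e' from first, 'h' from second => "eh"
  Position 2: 'b' from first, 'i' from second => "bi"
  Position 3: 'd' from first, 'j' from second => "dj"
  Position 4: 'c' from first, 'h' from second => "ch"
Result: bhehbidjch

bhehbidjch


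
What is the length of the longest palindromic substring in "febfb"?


Input: "febfb"
Checking substrings for palindromes:
  [2:5] "bfb" (len 3) => palindrome
Longest palindromic substring: "bfb" with length 3

3


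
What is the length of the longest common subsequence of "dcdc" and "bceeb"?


LCS of "dcdc" and "bceeb"
DP table:
           b    c    e    e    b
      0    0    0    0    0    0
  d   0    0    0    0    0    0
  c   0    0    1    1    1    1
  d   0    0    1    1    1    1
  c   0    0    1    1    1    1
LCS length = dp[4][5] = 1

1


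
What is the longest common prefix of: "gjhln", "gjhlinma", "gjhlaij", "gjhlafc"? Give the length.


Words: gjhln, gjhlinma, gjhlaij, gjhlafc
  Position 0: all 'g' => match
  Position 1: all 'j' => match
  Position 2: all 'h' => match
  Position 3: all 'l' => match
  Position 4: ('n', 'i', 'a', 'a') => mismatch, stop
LCP = "gjhl" (length 4)

4


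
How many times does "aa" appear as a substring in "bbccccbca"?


Searching for "aa" in "bbccccbca"
Scanning each position:
  Position 0: "bb" => no
  Position 1: "bc" => no
  Position 2: "cc" => no
  Position 3: "cc" => no
  Position 4: "cc" => no
  Position 5: "cb" => no
  Position 6: "bc" => no
  Position 7: "ca" => no
Total occurrences: 0

0


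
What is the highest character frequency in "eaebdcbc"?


Input: eaebdcbc
Character counts:
  'a': 1
  'b': 2
  'c': 2
  'd': 1
  'e': 2
Maximum frequency: 2

2


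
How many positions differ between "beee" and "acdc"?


Comparing "beee" and "acdc" position by position:
  Position 0: 'b' vs 'a' => DIFFER
  Position 1: 'e' vs 'c' => DIFFER
  Position 2: 'e' vs 'd' => DIFFER
  Position 3: 'e' vs 'c' => DIFFER
Positions that differ: 4

4


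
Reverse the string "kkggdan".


Input: kkggdan
Reading characters right to left:
  Position 6: 'n'
  Position 5: 'a'
  Position 4: 'd'
  Position 3: 'g'
  Position 2: 'g'
  Position 1: 'k'
  Position 0: 'k'
Reversed: nadggkk

nadggkk


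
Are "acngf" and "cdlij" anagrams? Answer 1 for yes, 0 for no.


Strings: "acngf", "cdlij"
Sorted first:  acfgn
Sorted second: cdijl
Differ at position 0: 'a' vs 'c' => not anagrams

0


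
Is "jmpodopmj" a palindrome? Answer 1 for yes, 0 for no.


Input: jmpodopmj
Reversed: jmpodopmj
  Compare pos 0 ('j') with pos 8 ('j'): match
  Compare pos 1 ('m') with pos 7 ('m'): match
  Compare pos 2 ('p') with pos 6 ('p'): match
  Compare pos 3 ('o') with pos 5 ('o'): match
Result: palindrome

1


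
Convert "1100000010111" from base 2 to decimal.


Input: "1100000010111" in base 2
Positional expansion:
  Digit '1' (value 1) x 2^12 = 4096
  Digit '1' (value 1) x 2^11 = 2048
  Digit '0' (value 0) x 2^10 = 0
  Digit '0' (value 0) x 2^9 = 0
  Digit '0' (value 0) x 2^8 = 0
  Digit '0' (value 0) x 2^7 = 0
  Digit '0' (value 0) x 2^6 = 0
  Digit '0' (value 0) x 2^5 = 0
  Digit '1' (value 1) x 2^4 = 16
  Digit '0' (value 0) x 2^3 = 0
  Digit '1' (value 1) x 2^2 = 4
  Digit '1' (value 1) x 2^1 = 2
  Digit '1' (value 1) x 2^0 = 1
Sum = 6167

6167


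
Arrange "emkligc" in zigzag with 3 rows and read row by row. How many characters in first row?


Zigzag "emkligc" into 3 rows:
Placing characters:
  'e' => row 0
  'm' => row 1
  'k' => row 2
  'l' => row 1
  'i' => row 0
  'g' => row 1
  'c' => row 2
Rows:
  Row 0: "ei"
  Row 1: "mlg"
  Row 2: "kc"
First row length: 2

2


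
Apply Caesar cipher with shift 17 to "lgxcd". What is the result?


Caesar cipher: shift "lgxcd" by 17
  'l' (pos 11) + 17 = pos 2 = 'c'
  'g' (pos 6) + 17 = pos 23 = 'x'
  'x' (pos 23) + 17 = pos 14 = 'o'
  'c' (pos 2) + 17 = pos 19 = 't'
  'd' (pos 3) + 17 = pos 20 = 'u'
Result: cxotu

cxotu


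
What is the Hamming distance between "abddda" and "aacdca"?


Comparing "abddda" and "aacdca" position by position:
  Position 0: 'a' vs 'a' => same
  Position 1: 'b' vs 'a' => differ
  Position 2: 'd' vs 'c' => differ
  Position 3: 'd' vs 'd' => same
  Position 4: 'd' vs 'c' => differ
  Position 5: 'a' vs 'a' => same
Total differences (Hamming distance): 3

3


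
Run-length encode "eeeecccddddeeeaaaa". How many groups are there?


Input: eeeecccddddeeeaaaa
Scanning for consecutive runs:
  Group 1: 'e' x 4 (positions 0-3)
  Group 2: 'c' x 3 (positions 4-6)
  Group 3: 'd' x 4 (positions 7-10)
  Group 4: 'e' x 3 (positions 11-13)
  Group 5: 'a' x 4 (positions 14-17)
Total groups: 5

5


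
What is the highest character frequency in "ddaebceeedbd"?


Input: ddaebceeedbd
Character counts:
  'a': 1
  'b': 2
  'c': 1
  'd': 4
  'e': 4
Maximum frequency: 4

4


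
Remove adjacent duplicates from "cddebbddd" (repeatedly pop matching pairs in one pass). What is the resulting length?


Input: cddebbddd
Stack-based adjacent duplicate removal:
  Read 'c': push. Stack: c
  Read 'd': push. Stack: cd
  Read 'd': matches stack top 'd' => pop. Stack: c
  Read 'e': push. Stack: ce
  Read 'b': push. Stack: ceb
  Read 'b': matches stack top 'b' => pop. Stack: ce
  Read 'd': push. Stack: ced
  Read 'd': matches stack top 'd' => pop. Stack: ce
  Read 'd': push. Stack: ced
Final stack: "ced" (length 3)

3


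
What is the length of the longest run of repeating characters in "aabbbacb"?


Input: "aabbbacb"
Scanning for longest run:
  Position 1 ('a'): continues run of 'a', length=2
  Position 2 ('b'): new char, reset run to 1
  Position 3 ('b'): continues run of 'b', length=2
  Position 4 ('b'): continues run of 'b', length=3
  Position 5 ('a'): new char, reset run to 1
  Position 6 ('c'): new char, reset run to 1
  Position 7 ('b'): new char, reset run to 1
Longest run: 'b' with length 3

3


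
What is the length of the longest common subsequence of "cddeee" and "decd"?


LCS of "cddeee" and "decd"
DP table:
           d    e    c    d
      0    0    0    0    0
  c   0    0    0    1    1
  d   0    1    1    1    2
  d   0    1    1    1    2
  e   0    1    2    2    2
  e   0    1    2    2    2
  e   0    1    2    2    2
LCS length = dp[6][4] = 2

2


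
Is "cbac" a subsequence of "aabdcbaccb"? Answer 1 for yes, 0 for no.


Check if "cbac" is a subsequence of "aabdcbaccb"
Greedy scan:
  Position 0 ('a'): no match needed
  Position 1 ('a'): no match needed
  Position 2 ('b'): no match needed
  Position 3 ('d'): no match needed
  Position 4 ('c'): matches sub[0] = 'c'
  Position 5 ('b'): matches sub[1] = 'b'
  Position 6 ('a'): matches sub[2] = 'a'
  Position 7 ('c'): matches sub[3] = 'c'
  Position 8 ('c'): no match needed
  Position 9 ('b'): no match needed
All 4 characters matched => is a subsequence

1


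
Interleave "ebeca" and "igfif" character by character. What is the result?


Interleaving "ebeca" and "igfif":
  Position 0: 'e' from first, 'i' from second => "ei"
  Position 1: 'b' from first, 'g' from second => "bg"
  Position 2: 'e' from first, 'f' from second => "ef"
  Position 3: 'c' from first, 'i' from second => "ci"
  Position 4: 'a' from first, 'f' from second => "af"
Result: eibgefciaf

eibgefciaf


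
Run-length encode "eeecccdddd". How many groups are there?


Input: eeecccdddd
Scanning for consecutive runs:
  Group 1: 'e' x 3 (positions 0-2)
  Group 2: 'c' x 3 (positions 3-5)
  Group 3: 'd' x 4 (positions 6-9)
Total groups: 3

3


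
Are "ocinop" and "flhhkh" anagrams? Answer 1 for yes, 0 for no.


Strings: "ocinop", "flhhkh"
Sorted first:  cinoop
Sorted second: fhhhkl
Differ at position 0: 'c' vs 'f' => not anagrams

0


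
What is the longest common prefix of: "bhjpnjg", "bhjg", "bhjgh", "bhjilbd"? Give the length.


Words: bhjpnjg, bhjg, bhjgh, bhjilbd
  Position 0: all 'b' => match
  Position 1: all 'h' => match
  Position 2: all 'j' => match
  Position 3: ('p', 'g', 'g', 'i') => mismatch, stop
LCP = "bhj" (length 3)

3


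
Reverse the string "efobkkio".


Input: efobkkio
Reading characters right to left:
  Position 7: 'o'
  Position 6: 'i'
  Position 5: 'k'
  Position 4: 'k'
  Position 3: 'b'
  Position 2: 'o'
  Position 1: 'f'
  Position 0: 'e'
Reversed: oikkbofe

oikkbofe


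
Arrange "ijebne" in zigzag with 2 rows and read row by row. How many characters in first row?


Zigzag "ijebne" into 2 rows:
Placing characters:
  'i' => row 0
  'j' => row 1
  'e' => row 0
  'b' => row 1
  'n' => row 0
  'e' => row 1
Rows:
  Row 0: "ien"
  Row 1: "jbe"
First row length: 3

3


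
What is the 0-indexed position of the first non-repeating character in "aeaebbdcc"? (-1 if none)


Input: aeaebbdcc
Character frequencies:
  'a': 2
  'b': 2
  'c': 2
  'd': 1
  'e': 2
Scanning left to right for freq == 1:
  Position 0 ('a'): freq=2, skip
  Position 1 ('e'): freq=2, skip
  Position 2 ('a'): freq=2, skip
  Position 3 ('e'): freq=2, skip
  Position 4 ('b'): freq=2, skip
  Position 5 ('b'): freq=2, skip
  Position 6 ('d'): unique! => answer = 6

6


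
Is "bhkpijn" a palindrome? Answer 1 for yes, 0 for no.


Input: bhkpijn
Reversed: njipkhb
  Compare pos 0 ('b') with pos 6 ('n'): MISMATCH
  Compare pos 1 ('h') with pos 5 ('j'): MISMATCH
  Compare pos 2 ('k') with pos 4 ('i'): MISMATCH
Result: not a palindrome

0


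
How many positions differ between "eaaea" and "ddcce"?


Comparing "eaaea" and "ddcce" position by position:
  Position 0: 'e' vs 'd' => DIFFER
  Position 1: 'a' vs 'd' => DIFFER
  Position 2: 'a' vs 'c' => DIFFER
  Position 3: 'e' vs 'c' => DIFFER
  Position 4: 'a' vs 'e' => DIFFER
Positions that differ: 5

5


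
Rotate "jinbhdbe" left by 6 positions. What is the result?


Input: "jinbhdbe", rotate left by 6
First 6 characters: "jinbhd"
Remaining characters: "be"
Concatenate remaining + first: "be" + "jinbhd" = "bejinbhd"

bejinbhd


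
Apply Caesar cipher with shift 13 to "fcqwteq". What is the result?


Caesar cipher: shift "fcqwteq" by 13
  'f' (pos 5) + 13 = pos 18 = 's'
  'c' (pos 2) + 13 = pos 15 = 'p'
  'q' (pos 16) + 13 = pos 3 = 'd'
  'w' (pos 22) + 13 = pos 9 = 'j'
  't' (pos 19) + 13 = pos 6 = 'g'
  'e' (pos 4) + 13 = pos 17 = 'r'
  'q' (pos 16) + 13 = pos 3 = 'd'
Result: spdjgrd

spdjgrd


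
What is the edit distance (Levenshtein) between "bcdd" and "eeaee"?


Computing edit distance: "bcdd" -> "eeaee"
DP table:
           e    e    a    e    e
      0    1    2    3    4    5
  b   1    1    2    3    4    5
  c   2    2    2    3    4    5
  d   3    3    3    3    4    5
  d   4    4    4    4    4    5
Edit distance = dp[4][5] = 5

5


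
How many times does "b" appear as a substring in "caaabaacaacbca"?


Searching for "b" in "caaabaacaacbca"
Scanning each position:
  Position 0: "c" => no
  Position 1: "a" => no
  Position 2: "a" => no
  Position 3: "a" => no
  Position 4: "b" => MATCH
  Position 5: "a" => no
  Position 6: "a" => no
  Position 7: "c" => no
  Position 8: "a" => no
  Position 9: "a" => no
  Position 10: "c" => no
  Position 11: "b" => MATCH
  Position 12: "c" => no
  Position 13: "a" => no
Total occurrences: 2

2


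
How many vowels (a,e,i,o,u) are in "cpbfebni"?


Input: cpbfebni
Checking each character:
  'c' at position 0: consonant
  'p' at position 1: consonant
  'b' at position 2: consonant
  'f' at position 3: consonant
  'e' at position 4: vowel (running total: 1)
  'b' at position 5: consonant
  'n' at position 6: consonant
  'i' at position 7: vowel (running total: 2)
Total vowels: 2

2


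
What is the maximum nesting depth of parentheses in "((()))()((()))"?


Input: "((()))()((()))"
Tracking depth:
  Position 0 '(': depth becomes 1
  Position 1 '(': depth becomes 2
  Position 2 '(': depth becomes 3
  Position 3 ')': depth becomes 2
  Position 4 ')': depth becomes 1
  Position 5 ')': depth becomes 0
  Position 6 '(': depth becomes 1
  Position 7 ')': depth becomes 0
  Position 8 '(': depth becomes 1
  Position 9 '(': depth becomes 2
  Position 10 '(': depth becomes 3
  Position 11 ')': depth becomes 2
  Position 12 ')': depth becomes 1
  Position 13 ')': depth becomes 0
Maximum depth reached: 3

3


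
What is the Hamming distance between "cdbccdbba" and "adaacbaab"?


Comparing "cdbccdbba" and "adaacbaab" position by position:
  Position 0: 'c' vs 'a' => differ
  Position 1: 'd' vs 'd' => same
  Position 2: 'b' vs 'a' => differ
  Position 3: 'c' vs 'a' => differ
  Position 4: 'c' vs 'c' => same
  Position 5: 'd' vs 'b' => differ
  Position 6: 'b' vs 'a' => differ
  Position 7: 'b' vs 'a' => differ
  Position 8: 'a' vs 'b' => differ
Total differences (Hamming distance): 7

7


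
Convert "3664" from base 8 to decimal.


Input: "3664" in base 8
Positional expansion:
  Digit '3' (value 3) x 8^3 = 1536
  Digit '6' (value 6) x 8^2 = 384
  Digit '6' (value 6) x 8^1 = 48
  Digit '4' (value 4) x 8^0 = 4
Sum = 1972

1972


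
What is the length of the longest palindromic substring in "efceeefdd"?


Input: "efceeefdd"
Checking substrings for palindromes:
  [3:6] "eee" (len 3) => palindrome
  [3:5] "ee" (len 2) => palindrome
  [4:6] "ee" (len 2) => palindrome
  [7:9] "dd" (len 2) => palindrome
Longest palindromic substring: "eee" with length 3

3


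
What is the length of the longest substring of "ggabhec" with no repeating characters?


Input: "ggabhec"
Sliding window (track last position of each char):
  Position 0 ('g'): window [0,0] length 1 -- new best
  Position 1 ('g'): repeat (last at 0), move window start to 1
  Position 1 ('g'): window [1,1] length 1
  Position 2 ('a'): window [1,2] length 2 -- new best
  Position 3 ('b'): window [1,3] length 3 -- new best
  Position 4 ('h'): window [1,4] length 4 -- new best
  Position 5 ('e'): window [1,5] length 5 -- new best
  Position 6 ('c'): window [1,6] length 6 -- new best
Longest substring with no repeats: "gabhec" with length 6

6


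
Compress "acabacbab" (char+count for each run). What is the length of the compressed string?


Input: acabacbab
Runs:
  'a' x 1 => "a1"
  'c' x 1 => "c1"
  'a' x 1 => "a1"
  'b' x 1 => "b1"
  'a' x 1 => "a1"
  'c' x 1 => "c1"
  'b' x 1 => "b1"
  'a' x 1 => "a1"
  'b' x 1 => "b1"
Compressed: "a1c1a1b1a1c1b1a1b1"
Compressed length: 18

18


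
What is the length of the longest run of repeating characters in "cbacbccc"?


Input: "cbacbccc"
Scanning for longest run:
  Position 1 ('b'): new char, reset run to 1
  Position 2 ('a'): new char, reset run to 1
  Position 3 ('c'): new char, reset run to 1
  Position 4 ('b'): new char, reset run to 1
  Position 5 ('c'): new char, reset run to 1
  Position 6 ('c'): continues run of 'c', length=2
  Position 7 ('c'): continues run of 'c', length=3
Longest run: 'c' with length 3

3


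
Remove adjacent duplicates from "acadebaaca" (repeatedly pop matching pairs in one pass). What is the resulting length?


Input: acadebaaca
Stack-based adjacent duplicate removal:
  Read 'a': push. Stack: a
  Read 'c': push. Stack: ac
  Read 'a': push. Stack: aca
  Read 'd': push. Stack: acad
  Read 'e': push. Stack: acade
  Read 'b': push. Stack: acadeb
  Read 'a': push. Stack: acadeba
  Read 'a': matches stack top 'a' => pop. Stack: acadeb
  Read 'c': push. Stack: acadebc
  Read 'a': push. Stack: acadebca
Final stack: "acadebca" (length 8)

8


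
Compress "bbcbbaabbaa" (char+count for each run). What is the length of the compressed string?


Input: bbcbbaabbaa
Runs:
  'b' x 2 => "b2"
  'c' x 1 => "c1"
  'b' x 2 => "b2"
  'a' x 2 => "a2"
  'b' x 2 => "b2"
  'a' x 2 => "a2"
Compressed: "b2c1b2a2b2a2"
Compressed length: 12

12


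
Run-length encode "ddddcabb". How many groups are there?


Input: ddddcabb
Scanning for consecutive runs:
  Group 1: 'd' x 4 (positions 0-3)
  Group 2: 'c' x 1 (positions 4-4)
  Group 3: 'a' x 1 (positions 5-5)
  Group 4: 'b' x 2 (positions 6-7)
Total groups: 4

4


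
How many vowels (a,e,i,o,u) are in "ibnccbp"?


Input: ibnccbp
Checking each character:
  'i' at position 0: vowel (running total: 1)
  'b' at position 1: consonant
  'n' at position 2: consonant
  'c' at position 3: consonant
  'c' at position 4: consonant
  'b' at position 5: consonant
  'p' at position 6: consonant
Total vowels: 1

1


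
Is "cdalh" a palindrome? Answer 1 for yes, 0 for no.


Input: cdalh
Reversed: hladc
  Compare pos 0 ('c') with pos 4 ('h'): MISMATCH
  Compare pos 1 ('d') with pos 3 ('l'): MISMATCH
Result: not a palindrome

0


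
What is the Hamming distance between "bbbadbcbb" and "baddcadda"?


Comparing "bbbadbcbb" and "baddcadda" position by position:
  Position 0: 'b' vs 'b' => same
  Position 1: 'b' vs 'a' => differ
  Position 2: 'b' vs 'd' => differ
  Position 3: 'a' vs 'd' => differ
  Position 4: 'd' vs 'c' => differ
  Position 5: 'b' vs 'a' => differ
  Position 6: 'c' vs 'd' => differ
  Position 7: 'b' vs 'd' => differ
  Position 8: 'b' vs 'a' => differ
Total differences (Hamming distance): 8

8


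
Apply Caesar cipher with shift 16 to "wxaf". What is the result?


Caesar cipher: shift "wxaf" by 16
  'w' (pos 22) + 16 = pos 12 = 'm'
  'x' (pos 23) + 16 = pos 13 = 'n'
  'a' (pos 0) + 16 = pos 16 = 'q'
  'f' (pos 5) + 16 = pos 21 = 'v'
Result: mnqv

mnqv


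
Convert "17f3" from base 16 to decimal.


Input: "17f3" in base 16
Positional expansion:
  Digit '1' (value 1) x 16^3 = 4096
  Digit '7' (value 7) x 16^2 = 1792
  Digit 'f' (value 15) x 16^1 = 240
  Digit '3' (value 3) x 16^0 = 3
Sum = 6131

6131
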